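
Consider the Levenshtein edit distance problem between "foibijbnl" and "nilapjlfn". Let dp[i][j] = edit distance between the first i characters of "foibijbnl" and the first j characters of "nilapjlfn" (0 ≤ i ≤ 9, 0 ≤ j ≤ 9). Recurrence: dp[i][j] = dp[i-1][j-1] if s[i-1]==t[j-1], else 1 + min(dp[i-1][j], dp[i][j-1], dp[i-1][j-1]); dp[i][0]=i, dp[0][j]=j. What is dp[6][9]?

8

   ''  n  i  l  a  p  j  l  f  n
''  0  1  2  3  4  5  6  7  8  9
 f  1  1  2  3  4  5  6  7  7  8
 o  2  2  2  3  4  5  6  7  8  8
 i  3  3  2  3  4  5  6  7  8  9
 b  4  4  3  3  4  5  6  7  8  9
 i  5  5  4  4  4  5  6  7  8  9
 j  6  6  5  5  5  5  5  6  7  8
 b  7  7  6  6  6  6  6  6  7  8
 n  8  7  7  7  7  7  7  7  7  7
 l  9  8  8  7  8  8  8  7  8  8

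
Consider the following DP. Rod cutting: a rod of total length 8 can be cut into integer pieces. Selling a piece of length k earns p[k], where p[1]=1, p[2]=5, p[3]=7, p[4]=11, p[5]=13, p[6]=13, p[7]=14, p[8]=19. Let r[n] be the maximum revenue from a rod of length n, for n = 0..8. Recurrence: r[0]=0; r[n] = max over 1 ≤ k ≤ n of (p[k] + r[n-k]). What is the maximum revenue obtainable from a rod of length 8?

   n    0    1    2    3    4    5    6    7    8
r[n]    0    1    5    7   11   13   16   18   22

22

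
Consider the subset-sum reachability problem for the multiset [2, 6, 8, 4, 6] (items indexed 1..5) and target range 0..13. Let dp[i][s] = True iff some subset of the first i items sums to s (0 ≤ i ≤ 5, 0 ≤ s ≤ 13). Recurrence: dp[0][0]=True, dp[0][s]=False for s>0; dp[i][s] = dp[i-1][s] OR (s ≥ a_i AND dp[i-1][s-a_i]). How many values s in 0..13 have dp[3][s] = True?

5

i\s   0   1   2   3   4   5   6   7   8   9  10  11  12  13
  0   T   F   F   F   F   F   F   F   F   F   F   F   F   F
  1   T   F   T   F   F   F   F   F   F   F   F   F   F   F
  2   T   F   T   F   F   F   T   F   T   F   F   F   F   F
  3   T   F   T   F   F   F   T   F   T   F   T   F   F   F
  4   T   F   T   F   T   F   T   F   T   F   T   F   T   F
  5   T   F   T   F   T   F   T   F   T   F   T   F   T   F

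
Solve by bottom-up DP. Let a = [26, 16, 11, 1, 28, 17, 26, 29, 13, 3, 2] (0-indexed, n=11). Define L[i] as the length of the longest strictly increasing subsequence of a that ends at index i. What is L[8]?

2

   i    0    1    2    3    4    5    6    7    8    9   10
a[i]   26   16   11    1   28   17   26   29   13    3    2
L[i]    1    1    1    1    2    2    3    4    2    2    2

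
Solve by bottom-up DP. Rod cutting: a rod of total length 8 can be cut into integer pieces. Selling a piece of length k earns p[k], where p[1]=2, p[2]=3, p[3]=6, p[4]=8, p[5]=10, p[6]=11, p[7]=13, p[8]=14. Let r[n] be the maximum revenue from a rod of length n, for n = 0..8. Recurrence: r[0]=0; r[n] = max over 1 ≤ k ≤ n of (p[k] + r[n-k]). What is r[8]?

16

   n    0    1    2    3    4    5    6    7    8
r[n]    0    2    4    6    8   10   12   14   16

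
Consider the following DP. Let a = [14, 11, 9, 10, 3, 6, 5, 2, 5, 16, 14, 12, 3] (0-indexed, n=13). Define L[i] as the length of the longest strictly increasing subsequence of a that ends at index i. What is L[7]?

   i    0    1    2    3    4    5    6    7    8    9   10   11   12
a[i]   14   11    9   10    3    6    5    2    5   16   14   12    3
L[i]    1    1    1    2    1    2    2    1    2    3    3    3    2

1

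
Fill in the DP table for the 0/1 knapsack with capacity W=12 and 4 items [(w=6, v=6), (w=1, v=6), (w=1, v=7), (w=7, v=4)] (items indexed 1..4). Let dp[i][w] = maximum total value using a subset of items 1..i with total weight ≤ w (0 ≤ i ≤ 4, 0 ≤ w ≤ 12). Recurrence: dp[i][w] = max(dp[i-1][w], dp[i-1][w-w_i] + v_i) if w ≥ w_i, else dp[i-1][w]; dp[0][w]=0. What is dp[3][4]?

13

i\w   0   1   2   3   4   5   6   7   8   9  10  11  12
  0   0   0   0   0   0   0   0   0   0   0   0   0   0
  1   0   0   0   0   0   0   6   6   6   6   6   6   6
  2   0   6   6   6   6   6   6  12  12  12  12  12  12
  3   0   7  13  13  13  13  13  13  19  19  19  19  19
  4   0   7  13  13  13  13  13  13  19  19  19  19  19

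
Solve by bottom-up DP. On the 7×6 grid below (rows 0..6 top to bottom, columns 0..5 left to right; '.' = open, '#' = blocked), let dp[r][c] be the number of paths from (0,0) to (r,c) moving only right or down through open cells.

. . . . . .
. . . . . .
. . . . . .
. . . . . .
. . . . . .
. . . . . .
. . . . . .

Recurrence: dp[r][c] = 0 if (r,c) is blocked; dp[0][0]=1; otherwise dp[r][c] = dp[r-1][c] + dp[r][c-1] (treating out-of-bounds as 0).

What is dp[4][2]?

r\c   0   1   2   3   4   5
  0   1   1   1   1   1   1
  1   1   2   3   4   5   6
  2   1   3   6  10  15  21
  3   1   4  10  20  35  56
  4   1   5  15  35  70 126
  5   1   6  21  56 126 252
  6   1   7  28  84 210 462

15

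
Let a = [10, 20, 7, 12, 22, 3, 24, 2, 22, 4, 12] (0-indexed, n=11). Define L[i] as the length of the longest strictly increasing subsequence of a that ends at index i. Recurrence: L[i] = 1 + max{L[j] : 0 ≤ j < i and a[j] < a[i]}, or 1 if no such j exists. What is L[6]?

   i    0    1    2    3    4    5    6    7    8    9   10
a[i]   10   20    7   12   22    3   24    2   22    4   12
L[i]    1    2    1    2    3    1    4    1    3    2    3

4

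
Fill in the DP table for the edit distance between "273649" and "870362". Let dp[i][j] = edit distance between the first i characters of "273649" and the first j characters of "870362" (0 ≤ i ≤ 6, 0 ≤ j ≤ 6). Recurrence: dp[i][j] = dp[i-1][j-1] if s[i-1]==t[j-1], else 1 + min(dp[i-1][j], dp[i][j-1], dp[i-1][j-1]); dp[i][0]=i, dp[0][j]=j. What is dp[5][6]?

   ''  8  7  0  3  6  2
''  0  1  2  3  4  5  6
 2  1  1  2  3  4  5  5
 7  2  2  1  2  3  4  5
 3  3  3  2  2  2  3  4
 6  4  4  3  3  3  2  3
 4  5  5  4  4  4  3  3
 9  6  6  5  5  5  4  4

3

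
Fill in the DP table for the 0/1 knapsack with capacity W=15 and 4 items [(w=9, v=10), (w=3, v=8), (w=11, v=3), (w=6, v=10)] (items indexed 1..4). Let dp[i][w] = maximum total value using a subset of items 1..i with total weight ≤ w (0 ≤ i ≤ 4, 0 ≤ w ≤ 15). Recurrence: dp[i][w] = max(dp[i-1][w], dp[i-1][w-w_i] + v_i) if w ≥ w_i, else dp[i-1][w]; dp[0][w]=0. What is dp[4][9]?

i\w   0   1   2   3   4   5   6   7   8   9  10  11  12  13  14  15
  0   0   0   0   0   0   0   0   0   0   0   0   0   0   0   0   0
  1   0   0   0   0   0   0   0   0   0  10  10  10  10  10  10  10
  2   0   0   0   8   8   8   8   8   8  10  10  10  18  18  18  18
  3   0   0   0   8   8   8   8   8   8  10  10  10  18  18  18  18
  4   0   0   0   8   8   8  10  10  10  18  18  18  18  18  18  20

18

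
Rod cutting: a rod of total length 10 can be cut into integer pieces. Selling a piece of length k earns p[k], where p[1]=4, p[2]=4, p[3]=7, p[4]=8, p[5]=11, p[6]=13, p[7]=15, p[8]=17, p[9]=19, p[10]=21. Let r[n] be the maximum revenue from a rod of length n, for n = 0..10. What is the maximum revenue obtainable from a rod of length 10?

   n    0    1    2    3    4    5    6    7    8    9   10
r[n]    0    4    8   12   16   20   24   28   32   36   40

40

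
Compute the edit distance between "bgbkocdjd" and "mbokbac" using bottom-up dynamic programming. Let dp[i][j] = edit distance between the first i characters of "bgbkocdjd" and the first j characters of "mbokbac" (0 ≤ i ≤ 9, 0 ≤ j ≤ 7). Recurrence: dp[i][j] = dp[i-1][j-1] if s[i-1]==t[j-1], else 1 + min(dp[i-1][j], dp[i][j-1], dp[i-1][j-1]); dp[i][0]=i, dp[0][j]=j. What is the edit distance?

7

   ''  m  b  o  k  b  a  c
''  0  1  2  3  4  5  6  7
 b  1  1  1  2  3  4  5  6
 g  2  2  2  2  3  4  5  6
 b  3  3  2  3  3  3  4  5
 k  4  4  3  3  3  4  4  5
 o  5  5  4  3  4  4  5  5
 c  6  6  5  4  4  5  5  5
 d  7  7  6  5  5  5  6  6
 j  8  8  7  6  6  6  6  7
 d  9  9  8  7  7  7  7  7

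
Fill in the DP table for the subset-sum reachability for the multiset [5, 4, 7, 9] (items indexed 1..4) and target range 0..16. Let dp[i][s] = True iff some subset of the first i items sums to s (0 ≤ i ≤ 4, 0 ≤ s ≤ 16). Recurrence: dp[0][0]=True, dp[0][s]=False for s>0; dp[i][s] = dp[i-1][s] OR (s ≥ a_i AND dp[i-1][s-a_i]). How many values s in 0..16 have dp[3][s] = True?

i\s   0   1   2   3   4   5   6   7   8   9  10  11  12  13  14  15  16
  0   T   F   F   F   F   F   F   F   F   F   F   F   F   F   F   F   F
  1   T   F   F   F   F   T   F   F   F   F   F   F   F   F   F   F   F
  2   T   F   F   F   T   T   F   F   F   T   F   F   F   F   F   F   F
  3   T   F   F   F   T   T   F   T   F   T   F   T   T   F   F   F   T
  4   T   F   F   F   T   T   F   T   F   T   F   T   T   T   T   F   T

8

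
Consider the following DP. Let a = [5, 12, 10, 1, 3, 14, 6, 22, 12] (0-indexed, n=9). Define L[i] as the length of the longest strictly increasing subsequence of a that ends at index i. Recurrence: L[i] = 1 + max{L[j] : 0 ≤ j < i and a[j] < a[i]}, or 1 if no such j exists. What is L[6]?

   i    0    1    2    3    4    5    6    7    8
a[i]    5   12   10    1    3   14    6   22   12
L[i]    1    2    2    1    2    3    3    4    4

3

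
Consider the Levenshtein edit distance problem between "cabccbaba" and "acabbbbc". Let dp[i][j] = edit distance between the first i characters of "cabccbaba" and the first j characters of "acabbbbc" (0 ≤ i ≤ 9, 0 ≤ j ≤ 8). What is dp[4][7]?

4

   ''  a  c  a  b  b  b  b  c
''  0  1  2  3  4  5  6  7  8
 c  1  1  1  2  3  4  5  6  7
 a  2  1  2  1  2  3  4  5  6
 b  3  2  2  2  1  2  3  4  5
 c  4  3  2  3  2  2  3  4  4
 c  5  4  3  3  3  3  3  4  4
 b  6  5  4  4  3  3  3  3  4
 a  7  6  5  4  4  4  4  4  4
 b  8  7  6  5  4  4  4  4  5
 a  9  8  7  6  5  5  5  5  5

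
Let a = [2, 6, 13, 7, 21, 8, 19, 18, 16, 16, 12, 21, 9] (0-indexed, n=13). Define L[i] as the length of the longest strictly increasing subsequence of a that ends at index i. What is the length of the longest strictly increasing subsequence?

6

   i    0    1    2    3    4    5    6    7    8    9   10   11   12
a[i]    2    6   13    7   21    8   19   18   16   16   12   21    9
L[i]    1    2    3    3    4    4    5    5    5    5    5    6    5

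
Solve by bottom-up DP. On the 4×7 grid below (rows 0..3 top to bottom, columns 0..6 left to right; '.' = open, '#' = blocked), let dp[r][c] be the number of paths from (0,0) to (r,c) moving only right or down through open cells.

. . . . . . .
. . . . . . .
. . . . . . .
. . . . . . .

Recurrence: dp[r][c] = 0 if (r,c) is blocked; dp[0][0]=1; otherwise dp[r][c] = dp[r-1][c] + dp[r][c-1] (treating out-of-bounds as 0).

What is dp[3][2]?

10

r\c   0   1   2   3   4   5   6
  0   1   1   1   1   1   1   1
  1   1   2   3   4   5   6   7
  2   1   3   6  10  15  21  28
  3   1   4  10  20  35  56  84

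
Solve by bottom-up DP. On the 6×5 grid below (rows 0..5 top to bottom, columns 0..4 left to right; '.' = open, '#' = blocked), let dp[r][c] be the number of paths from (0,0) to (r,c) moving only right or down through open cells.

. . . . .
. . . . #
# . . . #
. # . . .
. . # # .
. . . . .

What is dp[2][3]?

r\c   0   1   2   3   4
  0   1   1   1   1   1
  1   1   2   3   4   0
  2   0   2   5   9   0
  3   0   0   5  14  14
  4   0   0   0   0  14
  5   0   0   0   0  14

9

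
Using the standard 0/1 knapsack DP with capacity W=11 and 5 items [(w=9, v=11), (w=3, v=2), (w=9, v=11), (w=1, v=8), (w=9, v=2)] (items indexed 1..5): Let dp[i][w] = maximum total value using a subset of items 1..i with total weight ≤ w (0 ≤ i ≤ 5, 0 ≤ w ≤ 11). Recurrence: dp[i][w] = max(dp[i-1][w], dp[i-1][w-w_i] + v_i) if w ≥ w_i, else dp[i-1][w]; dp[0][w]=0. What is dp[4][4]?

i\w   0   1   2   3   4   5   6   7   8   9  10  11
  0   0   0   0   0   0   0   0   0   0   0   0   0
  1   0   0   0   0   0   0   0   0   0  11  11  11
  2   0   0   0   2   2   2   2   2   2  11  11  11
  3   0   0   0   2   2   2   2   2   2  11  11  11
  4   0   8   8   8  10  10  10  10  10  11  19  19
  5   0   8   8   8  10  10  10  10  10  11  19  19

10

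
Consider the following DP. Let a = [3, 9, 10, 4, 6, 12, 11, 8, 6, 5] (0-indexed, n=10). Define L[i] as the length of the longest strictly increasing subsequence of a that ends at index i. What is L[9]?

   i    0    1    2    3    4    5    6    7    8    9
a[i]    3    9   10    4    6   12   11    8    6    5
L[i]    1    2    3    2    3    4    4    4    3    3

3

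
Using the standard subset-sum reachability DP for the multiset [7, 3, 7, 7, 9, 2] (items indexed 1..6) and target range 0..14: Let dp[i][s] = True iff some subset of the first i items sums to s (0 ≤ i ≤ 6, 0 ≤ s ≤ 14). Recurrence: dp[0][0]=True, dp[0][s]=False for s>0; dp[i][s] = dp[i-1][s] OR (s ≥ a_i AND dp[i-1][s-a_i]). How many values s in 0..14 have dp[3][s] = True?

5

i\s   0   1   2   3   4   5   6   7   8   9  10  11  12  13  14
  0   T   F   F   F   F   F   F   F   F   F   F   F   F   F   F
  1   T   F   F   F   F   F   F   T   F   F   F   F   F   F   F
  2   T   F   F   T   F   F   F   T   F   F   T   F   F   F   F
  3   T   F   F   T   F   F   F   T   F   F   T   F   F   F   T
  4   T   F   F   T   F   F   F   T   F   F   T   F   F   F   T
  5   T   F   F   T   F   F   F   T   F   T   T   F   T   F   T
  6   T   F   T   T   F   T   F   T   F   T   T   T   T   F   T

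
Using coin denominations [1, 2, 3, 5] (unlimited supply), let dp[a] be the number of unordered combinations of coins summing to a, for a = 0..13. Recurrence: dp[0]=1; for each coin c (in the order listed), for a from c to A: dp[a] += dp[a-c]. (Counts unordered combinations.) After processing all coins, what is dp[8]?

after  coin     0     1     2     3     4     5     6     7     8     9    10    11    12    13
          1     1     1     1     1     1     1     1     1     1     1     1     1     1     1
          2     1     1     2     2     3     3     4     4     5     5     6     6     7     7
          3     1     1     2     3     4     5     7     8    10    12    14    16    19    21
          5     1     1     2     3     4     6     8    10    13    16    20    24    29    34

13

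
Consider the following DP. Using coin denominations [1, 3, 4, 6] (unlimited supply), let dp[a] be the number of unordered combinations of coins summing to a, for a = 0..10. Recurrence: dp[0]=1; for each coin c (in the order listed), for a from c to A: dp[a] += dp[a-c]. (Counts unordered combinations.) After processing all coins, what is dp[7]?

6

after  coin     0     1     2     3     4     5     6     7     8     9    10
          1     1     1     1     1     1     1     1     1     1     1     1
          3     1     1     1     2     2     2     3     3     3     4     4
          4     1     1     1     2     3     3     4     5     6     7     8
          6     1     1     1     2     3     3     5     6     7     9    11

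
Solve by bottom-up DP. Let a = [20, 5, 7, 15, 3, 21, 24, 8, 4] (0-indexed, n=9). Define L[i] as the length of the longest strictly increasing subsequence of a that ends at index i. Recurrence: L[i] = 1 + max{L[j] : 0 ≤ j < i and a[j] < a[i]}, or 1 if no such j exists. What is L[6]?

5

   i    0    1    2    3    4    5    6    7    8
a[i]   20    5    7   15    3   21   24    8    4
L[i]    1    1    2    3    1    4    5    3    2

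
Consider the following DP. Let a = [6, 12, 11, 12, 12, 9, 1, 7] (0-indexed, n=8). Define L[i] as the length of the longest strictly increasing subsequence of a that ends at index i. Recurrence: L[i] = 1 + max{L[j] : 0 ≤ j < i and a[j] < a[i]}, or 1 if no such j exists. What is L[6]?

   i    0    1    2    3    4    5    6    7
a[i]    6   12   11   12   12    9    1    7
L[i]    1    2    2    3    3    2    1    2

1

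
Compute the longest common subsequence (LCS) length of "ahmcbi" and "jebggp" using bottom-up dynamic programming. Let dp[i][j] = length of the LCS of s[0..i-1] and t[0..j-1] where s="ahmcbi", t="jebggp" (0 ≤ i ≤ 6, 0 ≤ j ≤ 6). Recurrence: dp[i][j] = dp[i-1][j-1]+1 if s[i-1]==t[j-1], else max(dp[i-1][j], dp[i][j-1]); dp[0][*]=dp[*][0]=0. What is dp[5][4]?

1

   ''  j  e  b  g  g  p
''  0  0  0  0  0  0  0
 a  0  0  0  0  0  0  0
 h  0  0  0  0  0  0  0
 m  0  0  0  0  0  0  0
 c  0  0  0  0  0  0  0
 b  0  0  0  1  1  1  1
 i  0  0  0  1  1  1  1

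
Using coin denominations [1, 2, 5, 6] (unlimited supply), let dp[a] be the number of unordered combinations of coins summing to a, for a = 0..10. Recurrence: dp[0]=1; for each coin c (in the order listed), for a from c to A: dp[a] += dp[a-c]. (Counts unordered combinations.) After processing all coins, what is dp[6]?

after  coin     0     1     2     3     4     5     6     7     8     9    10
          1     1     1     1     1     1     1     1     1     1     1     1
          2     1     1     2     2     3     3     4     4     5     5     6
          5     1     1     2     2     3     4     5     6     7     8    10
          6     1     1     2     2     3     4     6     7     9    10    13

6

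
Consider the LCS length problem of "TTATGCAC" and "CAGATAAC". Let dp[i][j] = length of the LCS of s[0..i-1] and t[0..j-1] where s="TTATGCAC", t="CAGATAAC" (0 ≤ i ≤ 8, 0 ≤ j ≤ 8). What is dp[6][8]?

3

   ''  C  A  G  A  T  A  A  C
''  0  0  0  0  0  0  0  0  0
 T  0  0  0  0  0  1  1  1  1
 T  0  0  0  0  0  1  1  1  1
 A  0  0  1  1  1  1  2  2  2
 T  0  0  1  1  1  2  2  2  2
 G  0  0  1  2  2  2  2  2  2
 C  0  1  1  2  2  2  2  2  3
 A  0  1  2  2  3  3  3  3  3
 C  0  1  2  2  3  3  3  3  4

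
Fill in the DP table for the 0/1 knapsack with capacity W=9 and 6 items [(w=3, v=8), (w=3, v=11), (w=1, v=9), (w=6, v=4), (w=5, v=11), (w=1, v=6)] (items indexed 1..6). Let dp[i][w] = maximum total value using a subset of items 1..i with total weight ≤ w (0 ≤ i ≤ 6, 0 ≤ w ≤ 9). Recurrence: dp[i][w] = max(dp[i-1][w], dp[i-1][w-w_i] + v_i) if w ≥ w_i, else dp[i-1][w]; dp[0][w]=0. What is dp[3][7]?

i\w   0   1   2   3   4   5   6   7   8   9
  0   0   0   0   0   0   0   0   0   0   0
  1   0   0   0   8   8   8   8   8   8   8
  2   0   0   0  11  11  11  19  19  19  19
  3   0   9   9  11  20  20  20  28  28  28
  4   0   9   9  11  20  20  20  28  28  28
  5   0   9   9  11  20  20  20  28  28  31
  6   0   9  15  15  20  26  26  28  34  34

28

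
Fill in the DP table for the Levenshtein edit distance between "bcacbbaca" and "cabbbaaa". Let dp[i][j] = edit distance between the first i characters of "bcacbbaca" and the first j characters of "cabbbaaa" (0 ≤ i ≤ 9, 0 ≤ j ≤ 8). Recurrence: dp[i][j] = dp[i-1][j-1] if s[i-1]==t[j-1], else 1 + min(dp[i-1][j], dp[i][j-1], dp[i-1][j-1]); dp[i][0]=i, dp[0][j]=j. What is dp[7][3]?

4

   ''  c  a  b  b  b  a  a  a
''  0  1  2  3  4  5  6  7  8
 b  1  1  2  2  3  4  5  6  7
 c  2  1  2  3  3  4  5  6  7
 a  3  2  1  2  3  4  4  5  6
 c  4  3  2  2  3  4  5  5  6
 b  5  4  3  2  2  3  4  5  6
 b  6  5  4  3  2  2  3  4  5
 a  7  6  5  4  3  3  2  3  4
 c  8  7  6  5  4  4  3  3  4
 a  9  8  7  6  5  5  4  3  3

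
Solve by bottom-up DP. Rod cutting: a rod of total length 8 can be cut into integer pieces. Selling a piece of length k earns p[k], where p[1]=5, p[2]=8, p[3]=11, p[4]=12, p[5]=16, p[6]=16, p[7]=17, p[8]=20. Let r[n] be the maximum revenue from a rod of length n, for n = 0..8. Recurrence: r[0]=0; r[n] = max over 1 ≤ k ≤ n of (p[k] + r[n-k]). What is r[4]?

   n    0    1    2    3    4    5    6    7    8
r[n]    0    5   10   15   20   25   30   35   40

20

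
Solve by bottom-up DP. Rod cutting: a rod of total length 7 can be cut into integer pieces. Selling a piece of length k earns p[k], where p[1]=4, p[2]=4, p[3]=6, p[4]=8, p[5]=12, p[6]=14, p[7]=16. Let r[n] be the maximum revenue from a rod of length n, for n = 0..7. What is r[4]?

16

   n    0    1    2    3    4    5    6    7
r[n]    0    4    8   12   16   20   24   28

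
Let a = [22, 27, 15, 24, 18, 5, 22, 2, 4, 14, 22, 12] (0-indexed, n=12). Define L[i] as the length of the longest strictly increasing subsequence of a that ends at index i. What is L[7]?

1

   i    0    1    2    3    4    5    6    7    8    9   10   11
a[i]   22   27   15   24   18    5   22    2    4   14   22   12
L[i]    1    2    1    2    2    1    3    1    2    3    4    3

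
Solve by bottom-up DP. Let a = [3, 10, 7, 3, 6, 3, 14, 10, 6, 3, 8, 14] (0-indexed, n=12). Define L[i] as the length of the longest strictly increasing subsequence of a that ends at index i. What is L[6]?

3

   i    0    1    2    3    4    5    6    7    8    9   10   11
a[i]    3   10    7    3    6    3   14   10    6    3    8   14
L[i]    1    2    2    1    2    1    3    3    2    1    3    4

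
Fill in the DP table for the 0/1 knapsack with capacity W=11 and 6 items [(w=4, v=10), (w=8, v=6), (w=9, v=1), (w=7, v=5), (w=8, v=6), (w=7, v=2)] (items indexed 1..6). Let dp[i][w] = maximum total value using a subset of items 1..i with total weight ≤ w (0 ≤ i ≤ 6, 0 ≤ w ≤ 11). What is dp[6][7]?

10

i\w   0   1   2   3   4   5   6   7   8   9  10  11
  0   0   0   0   0   0   0   0   0   0   0   0   0
  1   0   0   0   0  10  10  10  10  10  10  10  10
  2   0   0   0   0  10  10  10  10  10  10  10  10
  3   0   0   0   0  10  10  10  10  10  10  10  10
  4   0   0   0   0  10  10  10  10  10  10  10  15
  5   0   0   0   0  10  10  10  10  10  10  10  15
  6   0   0   0   0  10  10  10  10  10  10  10  15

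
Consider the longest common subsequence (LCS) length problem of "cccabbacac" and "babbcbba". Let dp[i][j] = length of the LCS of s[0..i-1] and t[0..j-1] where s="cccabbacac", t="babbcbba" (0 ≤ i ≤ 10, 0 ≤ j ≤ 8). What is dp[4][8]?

2

   ''  b  a  b  b  c  b  b  a
''  0  0  0  0  0  0  0  0  0
 c  0  0  0  0  0  1  1  1  1
 c  0  0  0  0  0  1  1  1  1
 c  0  0  0  0  0  1  1  1  1
 a  0  0  1  1  1  1  1  1  2
 b  0  1  1  2  2  2  2  2  2
 b  0  1  1  2  3  3  3  3  3
 a  0  1  2  2  3  3  3  3  4
 c  0  1  2  2  3  4  4  4  4
 a  0  1  2  2  3  4  4  4  5
 c  0  1  2  2  3  4  4  4  5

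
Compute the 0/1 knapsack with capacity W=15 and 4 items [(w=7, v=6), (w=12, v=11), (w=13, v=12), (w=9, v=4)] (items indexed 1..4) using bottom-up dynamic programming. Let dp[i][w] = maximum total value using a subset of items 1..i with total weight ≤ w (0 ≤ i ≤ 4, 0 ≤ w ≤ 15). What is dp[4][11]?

6

i\w   0   1   2   3   4   5   6   7   8   9  10  11  12  13  14  15
  0   0   0   0   0   0   0   0   0   0   0   0   0   0   0   0   0
  1   0   0   0   0   0   0   0   6   6   6   6   6   6   6   6   6
  2   0   0   0   0   0   0   0   6   6   6   6   6  11  11  11  11
  3   0   0   0   0   0   0   0   6   6   6   6   6  11  12  12  12
  4   0   0   0   0   0   0   0   6   6   6   6   6  11  12  12  12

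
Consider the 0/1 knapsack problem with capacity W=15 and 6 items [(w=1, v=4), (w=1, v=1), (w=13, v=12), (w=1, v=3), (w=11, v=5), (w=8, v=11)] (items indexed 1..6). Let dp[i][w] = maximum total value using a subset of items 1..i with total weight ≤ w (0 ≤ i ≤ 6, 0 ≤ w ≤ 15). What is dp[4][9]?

i\w   0   1   2   3   4   5   6   7   8   9  10  11  12  13  14  15
  0   0   0   0   0   0   0   0   0   0   0   0   0   0   0   0   0
  1   0   4   4   4   4   4   4   4   4   4   4   4   4   4   4   4
  2   0   4   5   5   5   5   5   5   5   5   5   5   5   5   5   5
  3   0   4   5   5   5   5   5   5   5   5   5   5   5  12  16  17
  4   0   4   7   8   8   8   8   8   8   8   8   8   8  12  16  19
  5   0   4   7   8   8   8   8   8   8   8   8   8   9  12  16  19
  6   0   4   7   8   8   8   8   8  11  15  18  19  19  19  19  19

8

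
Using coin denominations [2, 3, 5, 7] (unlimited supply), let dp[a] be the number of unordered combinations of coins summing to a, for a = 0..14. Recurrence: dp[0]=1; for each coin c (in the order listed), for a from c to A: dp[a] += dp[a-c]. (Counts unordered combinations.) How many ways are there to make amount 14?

9

after  coin     0     1     2     3     4     5     6     7     8     9    10    11    12    13    14
          2     1     0     1     0     1     0     1     0     1     0     1     0     1     0     1
          3     1     0     1     1     1     1     2     1     2     2     2     2     3     2     3
          5     1     0     1     1     1     2     2     2     3     3     4     4     5     5     6
          7     1     0     1     1     1     2     2     3     3     4     5     5     7     7     9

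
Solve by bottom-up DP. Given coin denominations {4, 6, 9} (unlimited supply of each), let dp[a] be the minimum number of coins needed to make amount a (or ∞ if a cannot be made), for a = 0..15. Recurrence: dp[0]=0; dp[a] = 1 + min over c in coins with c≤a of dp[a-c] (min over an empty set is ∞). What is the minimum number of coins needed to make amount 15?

2

 a  0  1  2  3  4  5  6  7  8  9 10 11 12 13 14 15
dp  0  -  -  -  1  -  1  -  2  1  2  -  2  2  3  2
(- denotes ∞ / unreachable)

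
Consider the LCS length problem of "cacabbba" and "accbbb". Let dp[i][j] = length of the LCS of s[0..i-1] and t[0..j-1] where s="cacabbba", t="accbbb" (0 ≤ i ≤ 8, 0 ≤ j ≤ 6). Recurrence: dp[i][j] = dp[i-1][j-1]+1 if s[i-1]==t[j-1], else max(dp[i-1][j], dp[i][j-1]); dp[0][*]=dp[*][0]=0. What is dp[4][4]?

   ''  a  c  c  b  b  b
''  0  0  0  0  0  0  0
 c  0  0  1  1  1  1  1
 a  0  1  1  1  1  1  1
 c  0  1  2  2  2  2  2
 a  0  1  2  2  2  2  2
 b  0  1  2  2  3  3  3
 b  0  1  2  2  3  4  4
 b  0  1  2  2  3  4  5
 a  0  1  2  2  3  4  5

2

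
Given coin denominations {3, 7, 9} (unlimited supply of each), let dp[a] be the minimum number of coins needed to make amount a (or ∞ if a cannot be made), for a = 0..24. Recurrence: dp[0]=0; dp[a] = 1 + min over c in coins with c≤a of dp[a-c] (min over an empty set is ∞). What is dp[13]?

 a  0  1  2  3  4  5  6  7  8  9 10 11 12 13 14 15 16 17 18 19 20 21 22 23 24
dp  0  -  -  1  -  -  2  1  -  1  2  -  2  3  2  3  2  3  2  3  4  3  4  3  4
(- denotes ∞ / unreachable)

3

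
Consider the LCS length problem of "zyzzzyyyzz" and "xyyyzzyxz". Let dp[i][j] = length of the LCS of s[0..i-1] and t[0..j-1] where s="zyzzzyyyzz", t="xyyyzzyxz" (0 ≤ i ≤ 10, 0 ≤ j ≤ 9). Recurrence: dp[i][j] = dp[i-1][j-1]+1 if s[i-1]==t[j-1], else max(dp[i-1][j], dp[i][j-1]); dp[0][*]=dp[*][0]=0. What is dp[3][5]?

   ''  x  y  y  y  z  z  y  x  z
''  0  0  0  0  0  0  0  0  0  0
 z  0  0  0  0  0  1  1  1  1  1
 y  0  0  1  1  1  1  1  2  2  2
 z  0  0  1  1  1  2  2  2  2  3
 z  0  0  1  1  1  2  3  3  3  3
 z  0  0  1  1  1  2  3  3  3  4
 y  0  0  1  2  2  2  3  4  4  4
 y  0  0  1  2  3  3  3  4  4  4
 y  0  0  1  2  3  3  3  4  4  4
 z  0  0  1  2  3  4  4  4  4  5
 z  0  0  1  2  3  4  5  5  5  5

2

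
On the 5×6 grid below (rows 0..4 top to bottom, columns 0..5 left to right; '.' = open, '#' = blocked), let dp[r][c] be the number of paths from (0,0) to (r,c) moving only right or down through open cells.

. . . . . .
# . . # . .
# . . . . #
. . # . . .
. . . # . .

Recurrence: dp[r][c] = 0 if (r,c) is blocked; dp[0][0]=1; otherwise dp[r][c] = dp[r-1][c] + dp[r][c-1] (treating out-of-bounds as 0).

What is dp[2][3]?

3

r\c   0   1   2   3   4   5
  0   1   1   1   1   1   1
  1   0   1   2   0   1   2
  2   0   1   3   3   4   0
  3   0   1   0   3   7   7
  4   0   1   1   0   7  14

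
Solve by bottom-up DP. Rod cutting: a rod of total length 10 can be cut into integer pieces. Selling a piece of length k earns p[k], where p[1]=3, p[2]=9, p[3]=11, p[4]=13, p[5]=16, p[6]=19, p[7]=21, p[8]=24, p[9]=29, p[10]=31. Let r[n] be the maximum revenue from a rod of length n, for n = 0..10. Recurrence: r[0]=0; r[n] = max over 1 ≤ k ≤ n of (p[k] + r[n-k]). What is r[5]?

   n    0    1    2    3    4    5    6    7    8    9   10
r[n]    0    3    9   12   18   21   27   30   36   39   45

21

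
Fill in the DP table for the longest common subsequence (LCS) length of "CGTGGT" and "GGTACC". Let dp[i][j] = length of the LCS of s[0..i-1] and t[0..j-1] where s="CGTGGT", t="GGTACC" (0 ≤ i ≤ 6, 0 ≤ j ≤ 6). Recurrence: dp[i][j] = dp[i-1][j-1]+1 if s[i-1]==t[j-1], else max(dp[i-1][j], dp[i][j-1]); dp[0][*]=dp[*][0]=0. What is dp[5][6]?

   ''  G  G  T  A  C  C
''  0  0  0  0  0  0  0
 C  0  0  0  0  0  1  1
 G  0  1  1  1  1  1  1
 T  0  1  1  2  2  2  2
 G  0  1  2  2  2  2  2
 G  0  1  2  2  2  2  2
 T  0  1  2  3  3  3  3

2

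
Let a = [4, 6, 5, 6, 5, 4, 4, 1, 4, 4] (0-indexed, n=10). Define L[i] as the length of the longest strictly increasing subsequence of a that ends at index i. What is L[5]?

1

   i    0    1    2    3    4    5    6    7    8    9
a[i]    4    6    5    6    5    4    4    1    4    4
L[i]    1    2    2    3    2    1    1    1    2    2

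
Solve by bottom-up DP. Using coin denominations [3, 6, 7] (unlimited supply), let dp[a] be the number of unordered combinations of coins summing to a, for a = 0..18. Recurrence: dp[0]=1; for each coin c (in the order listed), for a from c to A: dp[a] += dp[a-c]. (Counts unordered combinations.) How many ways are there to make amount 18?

4

after  coin     0     1     2     3     4     5     6     7     8     9    10    11    12    13    14    15    16    17    18
          3     1     0     0     1     0     0     1     0     0     1     0     0     1     0     0     1     0     0     1
          6     1     0     0     1     0     0     2     0     0     2     0     0     3     0     0     3     0     0     4
          7     1     0     0     1     0     0     2     1     0     2     1     0     3     2     1     3     2     1     4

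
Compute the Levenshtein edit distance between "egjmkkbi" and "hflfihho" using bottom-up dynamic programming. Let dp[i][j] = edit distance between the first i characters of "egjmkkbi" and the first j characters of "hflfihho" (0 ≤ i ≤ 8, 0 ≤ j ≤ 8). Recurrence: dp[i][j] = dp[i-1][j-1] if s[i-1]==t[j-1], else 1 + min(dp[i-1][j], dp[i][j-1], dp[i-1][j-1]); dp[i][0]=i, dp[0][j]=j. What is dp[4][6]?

   ''  h  f  l  f  i  h  h  o
''  0  1  2  3  4  5  6  7  8
 e  1  1  2  3  4  5  6  7  8
 g  2  2  2  3  4  5  6  7  8
 j  3  3  3  3  4  5  6  7  8
 m  4  4  4  4  4  5  6  7  8
 k  5  5  5  5  5  5  6  7  8
 k  6  6  6  6  6  6  6  7  8
 b  7  7  7  7  7  7  7  7  8
 i  8  8  8  8  8  7  8  8  8

6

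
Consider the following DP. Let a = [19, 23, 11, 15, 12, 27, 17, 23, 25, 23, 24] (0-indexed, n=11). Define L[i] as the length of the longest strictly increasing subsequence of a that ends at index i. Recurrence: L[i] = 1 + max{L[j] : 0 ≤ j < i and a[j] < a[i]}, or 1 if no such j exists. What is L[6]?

   i    0    1    2    3    4    5    6    7    8    9   10
a[i]   19   23   11   15   12   27   17   23   25   23   24
L[i]    1    2    1    2    2    3    3    4    5    4    5

3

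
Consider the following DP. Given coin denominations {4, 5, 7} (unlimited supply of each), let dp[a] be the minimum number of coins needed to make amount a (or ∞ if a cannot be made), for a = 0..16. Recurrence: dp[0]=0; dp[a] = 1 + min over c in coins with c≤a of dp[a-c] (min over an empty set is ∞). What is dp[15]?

3

 a  0  1  2  3  4  5  6  7  8  9 10 11 12 13 14 15 16
dp  0  -  -  -  1  1  -  1  2  2  2  2  2  3  2  3  3
(- denotes ∞ / unreachable)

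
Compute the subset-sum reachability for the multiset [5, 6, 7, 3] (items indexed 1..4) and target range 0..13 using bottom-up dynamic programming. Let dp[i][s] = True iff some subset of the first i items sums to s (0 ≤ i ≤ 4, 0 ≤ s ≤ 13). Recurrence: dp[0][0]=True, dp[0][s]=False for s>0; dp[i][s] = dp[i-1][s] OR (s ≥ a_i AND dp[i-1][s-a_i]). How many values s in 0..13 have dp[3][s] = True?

7

i\s   0   1   2   3   4   5   6   7   8   9  10  11  12  13
  0   T   F   F   F   F   F   F   F   F   F   F   F   F   F
  1   T   F   F   F   F   T   F   F   F   F   F   F   F   F
  2   T   F   F   F   F   T   T   F   F   F   F   T   F   F
  3   T   F   F   F   F   T   T   T   F   F   F   T   T   T
  4   T   F   F   T   F   T   T   T   T   T   T   T   T   T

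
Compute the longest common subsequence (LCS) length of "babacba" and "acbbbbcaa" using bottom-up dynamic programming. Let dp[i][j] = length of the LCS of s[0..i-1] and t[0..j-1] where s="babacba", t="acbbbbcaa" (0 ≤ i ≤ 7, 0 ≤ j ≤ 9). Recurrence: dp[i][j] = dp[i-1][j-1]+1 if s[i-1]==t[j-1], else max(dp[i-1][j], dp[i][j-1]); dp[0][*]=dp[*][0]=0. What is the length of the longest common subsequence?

4

   ''  a  c  b  b  b  b  c  a  a
''  0  0  0  0  0  0  0  0  0  0
 b  0  0  0  1  1  1  1  1  1  1
 a  0  1  1  1  1  1  1  1  2  2
 b  0  1  1  2  2  2  2  2  2  2
 a  0  1  1  2  2  2  2  2  3  3
 c  0  1  2  2  2  2  2  3  3  3
 b  0  1  2  3  3  3  3  3  3  3
 a  0  1  2  3  3  3  3  3  4  4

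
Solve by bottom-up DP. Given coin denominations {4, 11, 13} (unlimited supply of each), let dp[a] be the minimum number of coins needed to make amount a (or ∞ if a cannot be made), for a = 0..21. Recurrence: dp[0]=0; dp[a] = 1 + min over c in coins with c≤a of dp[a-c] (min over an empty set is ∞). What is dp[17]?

2

 a  0  1  2  3  4  5  6  7  8  9 10 11 12 13 14 15 16 17 18 19 20 21
dp  0  -  -  -  1  -  -  -  2  -  -  1  3  1  -  2  4  2  -  3  5  3
(- denotes ∞ / unreachable)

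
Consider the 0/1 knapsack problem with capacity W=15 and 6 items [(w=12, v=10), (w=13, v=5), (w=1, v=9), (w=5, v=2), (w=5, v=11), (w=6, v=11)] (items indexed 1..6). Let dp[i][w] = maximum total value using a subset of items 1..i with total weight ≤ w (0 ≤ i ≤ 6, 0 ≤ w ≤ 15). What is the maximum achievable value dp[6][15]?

i\w   0   1   2   3   4   5   6   7   8   9  10  11  12  13  14  15
  0   0   0   0   0   0   0   0   0   0   0   0   0   0   0   0   0
  1   0   0   0   0   0   0   0   0   0   0   0   0  10  10  10  10
  2   0   0   0   0   0   0   0   0   0   0   0   0  10  10  10  10
  3   0   9   9   9   9   9   9   9   9   9   9   9  10  19  19  19
  4   0   9   9   9   9   9  11  11  11  11  11  11  11  19  19  19
  5   0   9   9   9   9  11  20  20  20  20  20  22  22  22  22  22
  6   0   9   9   9   9  11  20  20  20  20  20  22  31  31  31  31

31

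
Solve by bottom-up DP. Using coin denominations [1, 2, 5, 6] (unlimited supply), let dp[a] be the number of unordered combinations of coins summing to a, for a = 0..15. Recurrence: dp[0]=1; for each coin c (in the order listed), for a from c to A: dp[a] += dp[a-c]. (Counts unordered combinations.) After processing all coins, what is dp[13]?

21

after  coin     0     1     2     3     4     5     6     7     8     9    10    11    12    13    14    15
          1     1     1     1     1     1     1     1     1     1     1     1     1     1     1     1     1
          2     1     1     2     2     3     3     4     4     5     5     6     6     7     7     8     8
          5     1     1     2     2     3     4     5     6     7     8    10    11    13    14    16    18
          6     1     1     2     2     3     4     6     7     9    10    13    15    19    21    25    28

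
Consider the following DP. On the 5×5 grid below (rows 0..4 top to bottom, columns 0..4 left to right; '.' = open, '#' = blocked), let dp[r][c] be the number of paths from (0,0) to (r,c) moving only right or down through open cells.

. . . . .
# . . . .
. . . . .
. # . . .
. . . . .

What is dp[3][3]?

9

r\c   0   1   2   3   4
  0   1   1   1   1   1
  1   0   1   2   3   4
  2   0   1   3   6  10
  3   0   0   3   9  19
  4   0   0   3  12  31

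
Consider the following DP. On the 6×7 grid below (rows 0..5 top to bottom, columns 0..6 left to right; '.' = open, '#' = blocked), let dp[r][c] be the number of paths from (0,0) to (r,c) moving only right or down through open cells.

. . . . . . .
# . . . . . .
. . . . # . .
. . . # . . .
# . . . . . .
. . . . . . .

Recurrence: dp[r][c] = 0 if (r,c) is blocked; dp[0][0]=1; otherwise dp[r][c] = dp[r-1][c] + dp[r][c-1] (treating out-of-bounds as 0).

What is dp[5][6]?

r\c   0   1   2   3   4   5   6
  0   1   1   1   1   1   1   1
  1   0   1   2   3   4   5   6
  2   0   1   3   6   0   5  11
  3   0   1   4   0   0   5  16
  4   0   1   5   5   5  10  26
  5   0   1   6  11  16  26  52

52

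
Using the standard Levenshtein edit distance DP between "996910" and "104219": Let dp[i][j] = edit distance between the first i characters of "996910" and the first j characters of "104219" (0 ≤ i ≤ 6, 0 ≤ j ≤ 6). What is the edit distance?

   ''  1  0  4  2  1  9
''  0  1  2  3  4  5  6
 9  1  1  2  3  4  5  5
 9  2  2  2  3  4  5  5
 6  3  3  3  3  4  5  6
 9  4  4  4  4  4  5  5
 1  5  4  5  5  5  4  5
 0  6  5  4  5  6  5  5

5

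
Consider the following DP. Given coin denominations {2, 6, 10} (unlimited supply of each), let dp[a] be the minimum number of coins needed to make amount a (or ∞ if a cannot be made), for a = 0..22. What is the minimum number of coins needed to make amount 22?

3

 a  0  1  2  3  4  5  6  7  8  9 10 11 12 13 14 15 16 17 18 19 20 21 22
dp  0  -  1  -  2  -  1  -  2  -  1  -  2  -  3  -  2  -  3  -  2  -  3
(- denotes ∞ / unreachable)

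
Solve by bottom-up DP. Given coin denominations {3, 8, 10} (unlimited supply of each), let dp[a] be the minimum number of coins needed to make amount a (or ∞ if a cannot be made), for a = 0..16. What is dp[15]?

 a  0  1  2  3  4  5  6  7  8  9 10 11 12 13 14 15 16
dp  0  -  -  1  -  -  2  -  1  3  1  2  4  2  3  5  2
(- denotes ∞ / unreachable)

5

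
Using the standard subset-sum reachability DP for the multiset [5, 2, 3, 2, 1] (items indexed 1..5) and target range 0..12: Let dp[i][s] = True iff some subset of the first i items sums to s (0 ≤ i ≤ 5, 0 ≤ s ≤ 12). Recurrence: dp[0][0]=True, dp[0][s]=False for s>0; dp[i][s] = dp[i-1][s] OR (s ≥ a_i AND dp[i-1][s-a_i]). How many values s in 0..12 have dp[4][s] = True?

10

i\s   0   1   2   3   4   5   6   7   8   9  10  11  12
  0   T   F   F   F   F   F   F   F   F   F   F   F   F
  1   T   F   F   F   F   T   F   F   F   F   F   F   F
  2   T   F   T   F   F   T   F   T   F   F   F   F   F
  3   T   F   T   T   F   T   F   T   T   F   T   F   F
  4   T   F   T   T   T   T   F   T   T   T   T   F   T
  5   T   T   T   T   T   T   T   T   T   T   T   T   T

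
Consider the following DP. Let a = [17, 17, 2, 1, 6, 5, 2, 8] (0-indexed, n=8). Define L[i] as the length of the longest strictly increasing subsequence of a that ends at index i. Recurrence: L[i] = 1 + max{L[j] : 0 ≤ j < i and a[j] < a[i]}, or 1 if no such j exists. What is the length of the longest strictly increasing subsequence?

3

   i    0    1    2    3    4    5    6    7
a[i]   17   17    2    1    6    5    2    8
L[i]    1    1    1    1    2    2    2    3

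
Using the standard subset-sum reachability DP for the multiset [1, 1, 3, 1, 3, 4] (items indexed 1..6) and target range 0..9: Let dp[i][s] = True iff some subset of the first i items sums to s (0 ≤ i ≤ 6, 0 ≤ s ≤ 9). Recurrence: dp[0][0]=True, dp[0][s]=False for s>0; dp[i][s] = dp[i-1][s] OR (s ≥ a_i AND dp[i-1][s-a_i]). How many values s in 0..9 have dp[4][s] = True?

7

i\s   0   1   2   3   4   5   6   7   8   9
  0   T   F   F   F   F   F   F   F   F   F
  1   T   T   F   F   F   F   F   F   F   F
  2   T   T   T   F   F   F   F   F   F   F
  3   T   T   T   T   T   T   F   F   F   F
  4   T   T   T   T   T   T   T   F   F   F
  5   T   T   T   T   T   T   T   T   T   T
  6   T   T   T   T   T   T   T   T   T   T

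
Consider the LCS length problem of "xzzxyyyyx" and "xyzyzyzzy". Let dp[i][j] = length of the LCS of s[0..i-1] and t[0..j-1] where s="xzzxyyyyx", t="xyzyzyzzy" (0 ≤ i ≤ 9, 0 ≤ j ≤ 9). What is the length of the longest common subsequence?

5

   ''  x  y  z  y  z  y  z  z  y
''  0  0  0  0  0  0  0  0  0  0
 x  0  1  1  1  1  1  1  1  1  1
 z  0  1  1  2  2  2  2  2  2  2
 z  0  1  1  2  2  3  3  3  3  3
 x  0  1  1  2  2  3  3  3  3  3
 y  0  1  2  2  3  3  4  4  4  4
 y  0  1  2  2  3  3  4  4  4  5
 y  0  1  2  2  3  3  4  4  4  5
 y  0  1  2  2  3  3  4  4  4  5
 x  0  1  2  2  3  3  4  4  4  5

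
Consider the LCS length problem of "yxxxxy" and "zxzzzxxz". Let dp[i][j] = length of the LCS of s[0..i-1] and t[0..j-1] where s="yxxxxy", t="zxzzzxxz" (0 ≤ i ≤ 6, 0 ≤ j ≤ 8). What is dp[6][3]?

   ''  z  x  z  z  z  x  x  z
''  0  0  0  0  0  0  0  0  0
 y  0  0  0  0  0  0  0  0  0
 x  0  0  1  1  1  1  1  1  1
 x  0  0  1  1  1  1  2  2  2
 x  0  0  1  1  1  1  2  3  3
 x  0  0  1  1  1  1  2  3  3
 y  0  0  1  1  1  1  2  3  3

1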